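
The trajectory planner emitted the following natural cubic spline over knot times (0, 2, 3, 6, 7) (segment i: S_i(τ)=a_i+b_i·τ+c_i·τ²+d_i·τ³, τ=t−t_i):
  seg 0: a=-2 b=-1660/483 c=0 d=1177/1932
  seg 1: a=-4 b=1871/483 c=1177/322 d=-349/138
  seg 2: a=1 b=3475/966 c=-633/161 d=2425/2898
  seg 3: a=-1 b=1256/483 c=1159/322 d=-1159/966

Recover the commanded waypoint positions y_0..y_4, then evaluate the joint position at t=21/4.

y_0=-2 y_1=-4 y_2=1 y_3=-1 y_4=4
S(21/4) = -26351/20608

y_0 = S_0(0) = a_0 = -2
y_1 = S_1(0) = a_1 = -4
y_2 = S_2(0) = a_2 = 1
y_3 = S_3(0) = a_3 = -1
y_4 = S_3(1) = 4
t_q=21/4 is in segment 2 (τ=9/4); S_2(τ)=-26351/20608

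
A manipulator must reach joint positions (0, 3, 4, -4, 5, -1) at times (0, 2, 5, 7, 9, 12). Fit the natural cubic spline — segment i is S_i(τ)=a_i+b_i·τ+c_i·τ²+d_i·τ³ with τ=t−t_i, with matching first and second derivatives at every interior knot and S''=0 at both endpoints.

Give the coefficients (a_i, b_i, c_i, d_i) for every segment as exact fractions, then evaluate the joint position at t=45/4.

  seg 0: a=0 b=4151/3258 c=0 d=92/1629
  seg 1: a=3 b=6359/3258 c=184/543 d=-8585/29322
  seg 2: a=4 b=-6386/1629 c=-7481/3258 d=7351/6516
  seg 3: a=-4 b=235/543 c=7286/1629 d=-15893/13032
  seg 4: a=5 b=12019/3258 c=-18535/6516 d=18535/58644
S(45/4) = 115843/46336

Δ: Δ0=3/2, Δ1=1/3, Δ2=-4, Δ3=9/2, Δ4=-2
row 1: diag=10, rhs=-7; c'=3/10, d'=-7/10
row 2: denom=10−3·3/10=91/10; d'=(-26−3·-7/10)/(91/10)=-239/91
row 3: denom=8−2·20/91=688/91; d'=(51−2·-239/91)/(688/91)=5119/688
row 4: denom=10−2·91/344=1629/172; d'=(-39−2·5119/688)/(1629/172)=-18535/3258
back: M4=-18535/3258
back: M3=5119/688−91/344·-18535/3258=14572/1629
back: M2=-239/91−20/91·14572/1629=-7481/1629
back: M1=-7/10−3/10·-7481/1629=368/543
M: M0=0, M1=368/543, M2=-7481/1629, M3=14572/1629, M4=-18535/3258, M5=0
seg 0: a=0, c=M0/2=0, d=(M1−M0)/(6·2)=92/1629, b=Δ0−h0·(2M0+M1)/6=4151/3258
seg 1: a=3, c=M1/2=184/543, d=(M2−M1)/(6·3)=-8585/29322, b=Δ1−h1·(2M1+M2)/6=6359/3258
seg 2: a=4, c=M2/2=-7481/3258, d=(M3−M2)/(6·2)=7351/6516, b=Δ2−h2·(2M2+M3)/6=-6386/1629
seg 3: a=-4, c=M3/2=7286/1629, d=(M4−M3)/(6·2)=-15893/13032, b=Δ3−h3·(2M3+M4)/6=235/543
seg 4: a=5, c=M4/2=-18535/6516, d=(M5−M4)/(6·3)=18535/58644, b=Δ4−h4·(2M4+M5)/6=12019/3258
t_q=45/4 → seg 4, τ=9/4; S=5+12019/3258·τ+-18535/6516·τ²+18535/58644·τ³=115843/46336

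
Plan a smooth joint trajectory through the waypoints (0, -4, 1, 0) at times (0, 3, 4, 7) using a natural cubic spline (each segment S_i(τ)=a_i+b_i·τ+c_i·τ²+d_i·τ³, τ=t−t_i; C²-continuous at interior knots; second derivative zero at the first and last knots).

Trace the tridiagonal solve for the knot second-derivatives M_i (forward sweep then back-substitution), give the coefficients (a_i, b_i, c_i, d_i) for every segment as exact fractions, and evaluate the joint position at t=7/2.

  seg 0: a=0 b=-4 c=0 d=8/27
  seg 1: a=-4 b=4 c=8/3 d=-5/3
  seg 2: a=1 b=13/3 c=-7/3 d=7/27
S(7/2) = -37/24

Δ: Δ0=-4/3, Δ1=5, Δ2=-1/3
row 1: diag=8, rhs=38; c'=1/8, d'=19/4
row 2: denom=8−1·1/8=63/8; d'=(-32−1·19/4)/(63/8)=-14/3
back: M2=-14/3
back: M1=19/4−1/8·-14/3=16/3
M: M0=0, M1=16/3, M2=-14/3, M3=0
seg 0: a=0, c=M0/2=0, d=(M1−M0)/(6·3)=8/27, b=Δ0−h0·(2M0+M1)/6=-4
seg 1: a=-4, c=M1/2=8/3, d=(M2−M1)/(6·1)=-5/3, b=Δ1−h1·(2M1+M2)/6=4
seg 2: a=1, c=M2/2=-7/3, d=(M3−M2)/(6·3)=7/27, b=Δ2−h2·(2M2+M3)/6=13/3
t_q=7/2 → seg 1, τ=1/2; S=-4+4·τ+8/3·τ²+-5/3·τ³=-37/24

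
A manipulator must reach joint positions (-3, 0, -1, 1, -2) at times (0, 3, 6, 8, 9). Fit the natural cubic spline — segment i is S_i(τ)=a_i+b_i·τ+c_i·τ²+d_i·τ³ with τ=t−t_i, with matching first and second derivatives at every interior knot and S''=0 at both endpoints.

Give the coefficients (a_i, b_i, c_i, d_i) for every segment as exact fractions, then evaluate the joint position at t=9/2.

  seg 0: a=-3 b=493/309 c=0 d=-184/2781
  seg 1: a=0 b=-59/309 c=-184/309 d=508/2781
  seg 2: a=-1 b=361/309 c=108/103 d=-175/309
  seg 3: a=1 b=-443/309 c=-242/103 d=242/309
S(9/2) = -104/103

Δ: Δ0=1, Δ1=-1/3, Δ2=1, Δ3=-3
row 1: diag=12, rhs=-8; c'=1/4, d'=-2/3
row 2: denom=10−3·1/4=37/4; d'=(8−3·-2/3)/(37/4)=40/37
row 3: denom=6−2·8/37=206/37; d'=(-24−2·40/37)/(206/37)=-484/103
back: M3=-484/103
back: M2=40/37−8/37·-484/103=216/103
back: M1=-2/3−1/4·216/103=-368/309
M: M0=0, M1=-368/309, M2=216/103, M3=-484/103, M4=0
seg 0: a=-3, c=M0/2=0, d=(M1−M0)/(6·3)=-184/2781, b=Δ0−h0·(2M0+M1)/6=493/309
seg 1: a=0, c=M1/2=-184/309, d=(M2−M1)/(6·3)=508/2781, b=Δ1−h1·(2M1+M2)/6=-59/309
seg 2: a=-1, c=M2/2=108/103, d=(M3−M2)/(6·2)=-175/309, b=Δ2−h2·(2M2+M3)/6=361/309
seg 3: a=1, c=M3/2=-242/103, d=(M4−M3)/(6·1)=242/309, b=Δ3−h3·(2M3+M4)/6=-443/309
t_q=9/2 → seg 1, τ=3/2; S=0+-59/309·τ+-184/309·τ²+508/2781·τ³=-104/103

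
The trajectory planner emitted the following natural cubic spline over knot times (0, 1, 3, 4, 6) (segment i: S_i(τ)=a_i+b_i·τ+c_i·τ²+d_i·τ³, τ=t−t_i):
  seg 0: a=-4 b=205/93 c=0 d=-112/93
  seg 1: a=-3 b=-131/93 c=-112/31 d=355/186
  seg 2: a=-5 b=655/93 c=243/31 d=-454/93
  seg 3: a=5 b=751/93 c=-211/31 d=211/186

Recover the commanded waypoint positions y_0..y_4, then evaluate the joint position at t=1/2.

y_0=-4 y_1=-3 y_2=-5 y_3=5 y_4=3
S(1/2) = -189/62

y_0 = S_0(0) = a_0 = -4
y_1 = S_1(0) = a_1 = -3
y_2 = S_2(0) = a_2 = -5
y_3 = S_3(0) = a_3 = 5
y_4 = S_3(2) = 3
t_q=1/2 is in segment 0 (τ=1/2); S_0(τ)=-189/62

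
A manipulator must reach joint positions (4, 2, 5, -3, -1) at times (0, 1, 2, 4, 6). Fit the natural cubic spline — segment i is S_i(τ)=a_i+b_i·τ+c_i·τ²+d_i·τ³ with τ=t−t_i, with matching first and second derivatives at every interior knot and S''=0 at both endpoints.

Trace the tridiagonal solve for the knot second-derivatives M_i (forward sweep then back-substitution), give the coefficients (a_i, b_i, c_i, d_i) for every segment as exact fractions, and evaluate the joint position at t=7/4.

Δ: Δ0=-2, Δ1=3, Δ2=-4, Δ3=1
row 1: diag=4, rhs=30; c'=1/4, d'=15/2
row 2: denom=6−1·1/4=23/4; d'=(-42−1·15/2)/(23/4)=-198/23
row 3: denom=8−2·8/23=168/23; d'=(30−2·-198/23)/(168/23)=181/28
back: M3=181/28
back: M2=-198/23−8/23·181/28=-76/7
back: M1=15/2−1/4·-76/7=143/14
M: M0=0, M1=143/14, M2=-76/7, M3=181/28, M4=0
seg 0: a=4, c=M0/2=0, d=(M1−M0)/(6·1)=143/84, b=Δ0−h0·(2M0+M1)/6=-311/84
seg 1: a=2, c=M1/2=143/28, d=(M2−M1)/(6·1)=-295/84, b=Δ1−h1·(2M1+M2)/6=59/42
seg 2: a=5, c=M2/2=-38/7, d=(M3−M2)/(6·2)=485/336, b=Δ2−h2·(2M2+M3)/6=13/12
seg 3: a=-3, c=M3/2=181/56, d=(M4−M3)/(6·2)=-181/336, b=Δ3−h3·(2M3+M4)/6=-139/42
t_q=7/4 → seg 1, τ=3/4; S=2+59/42·τ+143/28·τ²+-295/84·τ³=7965/1792

  seg 0: a=4 b=-311/84 c=0 d=143/84
  seg 1: a=2 b=59/42 c=143/28 d=-295/84
  seg 2: a=5 b=13/12 c=-38/7 d=485/336
  seg 3: a=-3 b=-139/42 c=181/56 d=-181/336
S(7/4) = 7965/1792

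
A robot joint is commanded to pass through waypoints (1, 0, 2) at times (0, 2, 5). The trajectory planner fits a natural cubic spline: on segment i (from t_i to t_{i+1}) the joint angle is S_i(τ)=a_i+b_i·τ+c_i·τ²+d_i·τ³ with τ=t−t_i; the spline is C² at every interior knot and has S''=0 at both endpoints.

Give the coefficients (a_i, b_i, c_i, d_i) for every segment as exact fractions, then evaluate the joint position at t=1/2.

Δ: Δ0=-1/2, Δ1=2/3
row 1: diag=10, rhs=7; c'=3/10, d'=7/10
back: M1=7/10
M: M0=0, M1=7/10, M2=0
seg 0: a=1, c=M0/2=0, d=(M1−M0)/(6·2)=7/120, b=Δ0−h0·(2M0+M1)/6=-11/15
seg 1: a=0, c=M1/2=7/20, d=(M2−M1)/(6·3)=-7/180, b=Δ1−h1·(2M1+M2)/6=-1/30
t_q=1/2 → seg 0, τ=1/2; S=1+-11/15·τ+0·τ²+7/120·τ³=41/64

  seg 0: a=1 b=-11/15 c=0 d=7/120
  seg 1: a=0 b=-1/30 c=7/20 d=-7/180
S(1/2) = 41/64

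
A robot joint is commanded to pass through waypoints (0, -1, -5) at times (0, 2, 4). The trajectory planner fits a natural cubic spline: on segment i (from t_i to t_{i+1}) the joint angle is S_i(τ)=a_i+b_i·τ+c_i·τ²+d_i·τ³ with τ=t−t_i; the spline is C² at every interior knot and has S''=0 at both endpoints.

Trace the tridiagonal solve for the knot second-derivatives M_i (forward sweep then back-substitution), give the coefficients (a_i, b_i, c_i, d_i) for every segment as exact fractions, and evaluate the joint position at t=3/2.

Δ: Δ0=-1/2, Δ1=-2
row 1: diag=8, rhs=-9; c'=1/4, d'=-9/8
back: M1=-9/8
M: M0=0, M1=-9/8, M2=0
seg 0: a=0, c=M0/2=0, d=(M1−M0)/(6·2)=-3/32, b=Δ0−h0·(2M0+M1)/6=-1/8
seg 1: a=-1, c=M1/2=-9/16, d=(M2−M1)/(6·2)=3/32, b=Δ1−h1·(2M1+M2)/6=-5/4
t_q=3/2 → seg 0, τ=3/2; S=0+-1/8·τ+0·τ²+-3/32·τ³=-129/256

  seg 0: a=0 b=-1/8 c=0 d=-3/32
  seg 1: a=-1 b=-5/4 c=-9/16 d=3/32
S(3/2) = -129/256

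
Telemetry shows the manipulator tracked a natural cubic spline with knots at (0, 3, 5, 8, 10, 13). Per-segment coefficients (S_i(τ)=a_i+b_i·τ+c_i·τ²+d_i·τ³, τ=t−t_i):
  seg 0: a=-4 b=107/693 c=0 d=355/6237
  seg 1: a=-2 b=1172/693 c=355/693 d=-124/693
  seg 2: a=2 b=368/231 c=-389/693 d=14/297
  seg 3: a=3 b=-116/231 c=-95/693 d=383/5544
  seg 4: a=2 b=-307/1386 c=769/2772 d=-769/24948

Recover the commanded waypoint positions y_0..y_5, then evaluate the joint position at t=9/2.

y_0=-4 y_1=-2 y_2=2 y_3=3 y_4=2 y_5=3
S(9/2) = 1003/924

y_0 = S_0(0) = a_0 = -4
y_1 = S_1(0) = a_1 = -2
y_2 = S_2(0) = a_2 = 2
y_3 = S_3(0) = a_3 = 3
y_4 = S_4(0) = a_4 = 2
y_5 = S_4(3) = 3
t_q=9/2 is in segment 1 (τ=3/2); S_1(τ)=1003/924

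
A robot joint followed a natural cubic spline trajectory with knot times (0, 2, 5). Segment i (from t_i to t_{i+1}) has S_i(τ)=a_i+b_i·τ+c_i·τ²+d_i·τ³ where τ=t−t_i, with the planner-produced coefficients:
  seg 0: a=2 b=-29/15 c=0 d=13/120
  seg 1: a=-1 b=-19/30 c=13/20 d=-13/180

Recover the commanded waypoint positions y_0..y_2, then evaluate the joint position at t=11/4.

y_0=2 y_1=-1 y_2=1
S(11/4) = -1459/1280

y_0 = S_0(0) = a_0 = 2
y_1 = S_1(0) = a_1 = -1
y_2 = S_1(3) = 1
t_q=11/4 is in segment 1 (τ=3/4); S_1(τ)=-1459/1280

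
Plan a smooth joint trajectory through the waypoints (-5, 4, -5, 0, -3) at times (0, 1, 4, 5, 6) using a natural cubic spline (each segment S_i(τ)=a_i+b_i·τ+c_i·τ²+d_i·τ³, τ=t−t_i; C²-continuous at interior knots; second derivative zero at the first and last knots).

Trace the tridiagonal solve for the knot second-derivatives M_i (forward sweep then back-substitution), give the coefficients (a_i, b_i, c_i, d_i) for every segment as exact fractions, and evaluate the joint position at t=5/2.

  seg 0: a=-5 b=600/53 c=0 d=-123/53
  seg 1: a=4 b=231/53 c=-369/53 d=239/159
  seg 2: a=-5 b=168/53 c=348/53 d=-251/53
  seg 3: a=0 b=111/53 c=-405/53 d=135/53
S(5/2) = -23/424

Δ: Δ0=9, Δ1=-3, Δ2=5, Δ3=-3
row 1: diag=8, rhs=-72; c'=3/8, d'=-9
row 2: denom=8−3·3/8=55/8; d'=(48−3·-9)/(55/8)=120/11
row 3: denom=4−1·8/55=212/55; d'=(-48−1·120/11)/(212/55)=-810/53
back: M3=-810/53
back: M2=120/11−8/55·-810/53=696/53
back: M1=-9−3/8·696/53=-738/53
M: M0=0, M1=-738/53, M2=696/53, M3=-810/53, M4=0
seg 0: a=-5, c=M0/2=0, d=(M1−M0)/(6·1)=-123/53, b=Δ0−h0·(2M0+M1)/6=600/53
seg 1: a=4, c=M1/2=-369/53, d=(M2−M1)/(6·3)=239/159, b=Δ1−h1·(2M1+M2)/6=231/53
seg 2: a=-5, c=M2/2=348/53, d=(M3−M2)/(6·1)=-251/53, b=Δ2−h2·(2M2+M3)/6=168/53
seg 3: a=0, c=M3/2=-405/53, d=(M4−M3)/(6·1)=135/53, b=Δ3−h3·(2M3+M4)/6=111/53
t_q=5/2 → seg 1, τ=3/2; S=4+231/53·τ+-369/53·τ²+239/159·τ³=-23/424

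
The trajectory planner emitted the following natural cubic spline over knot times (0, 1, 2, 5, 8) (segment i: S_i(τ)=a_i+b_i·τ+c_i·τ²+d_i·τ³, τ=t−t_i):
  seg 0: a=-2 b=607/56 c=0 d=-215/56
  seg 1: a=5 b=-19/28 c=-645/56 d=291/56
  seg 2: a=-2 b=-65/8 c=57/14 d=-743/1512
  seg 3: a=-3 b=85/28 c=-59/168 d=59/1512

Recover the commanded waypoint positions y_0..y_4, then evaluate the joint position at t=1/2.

y_0 = S_0(0) = a_0 = -2
y_1 = S_1(0) = a_1 = 5
y_2 = S_2(0) = a_2 = -2
y_3 = S_3(0) = a_3 = -3
y_4 = S_3(3) = 4
t_q=1/2 is in segment 0 (τ=1/2); S_0(τ)=1317/448

y_0=-2 y_1=5 y_2=-2 y_3=-3 y_4=4
S(1/2) = 1317/448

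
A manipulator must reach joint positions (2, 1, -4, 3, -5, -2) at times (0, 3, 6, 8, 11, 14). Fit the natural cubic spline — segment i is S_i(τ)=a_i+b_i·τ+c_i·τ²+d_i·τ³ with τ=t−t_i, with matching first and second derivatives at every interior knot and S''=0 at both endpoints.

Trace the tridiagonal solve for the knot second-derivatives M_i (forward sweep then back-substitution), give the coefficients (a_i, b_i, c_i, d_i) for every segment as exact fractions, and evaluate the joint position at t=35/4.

  seg 0: a=2 b=1561/2610 c=0 d=-2431/23490
  seg 1: a=1 b=-2866/1305 c=-2431/2610 d=1735/4698
  seg 2: a=-4 b=5707/2610 c=3122/1305 d=-151/174
  seg 3: a=3 b=3503/2610 c=-3673/1305 d=2315/4698
  seg 4: a=-5 b=-2924/1305 c=4229/2610 d=-4229/23490
S(35/4) = 48837/18560

Δ: Δ0=-1/3, Δ1=-5/3, Δ2=7/2, Δ3=-8/3, Δ4=1
row 1: diag=12, rhs=-8; c'=1/4, d'=-2/3
row 2: denom=10−3·1/4=37/4; d'=(31−3·-2/3)/(37/4)=132/37
row 3: denom=10−2·8/37=354/37; d'=(-37−2·132/37)/(354/37)=-1633/354
row 4: denom=12−3·37/118=1305/118; d'=(22−3·-1633/354)/(1305/118)=4229/1305
back: M4=4229/1305
back: M3=-1633/354−37/118·4229/1305=-7346/1305
back: M2=132/37−8/37·-7346/1305=6244/1305
back: M1=-2/3−1/4·6244/1305=-2431/1305
M: M0=0, M1=-2431/1305, M2=6244/1305, M3=-7346/1305, M4=4229/1305, M5=0
seg 0: a=2, c=M0/2=0, d=(M1−M0)/(6·3)=-2431/23490, b=Δ0−h0·(2M0+M1)/6=1561/2610
seg 1: a=1, c=M1/2=-2431/2610, d=(M2−M1)/(6·3)=1735/4698, b=Δ1−h1·(2M1+M2)/6=-2866/1305
seg 2: a=-4, c=M2/2=3122/1305, d=(M3−M2)/(6·2)=-151/174, b=Δ2−h2·(2M2+M3)/6=5707/2610
seg 3: a=3, c=M3/2=-3673/1305, d=(M4−M3)/(6·3)=2315/4698, b=Δ3−h3·(2M3+M4)/6=3503/2610
seg 4: a=-5, c=M4/2=4229/2610, d=(M5−M4)/(6·3)=-4229/23490, b=Δ4−h4·(2M4+M5)/6=-2924/1305
t_q=35/4 → seg 3, τ=3/4; S=3+3503/2610·τ+-3673/1305·τ²+2315/4698·τ³=48837/18560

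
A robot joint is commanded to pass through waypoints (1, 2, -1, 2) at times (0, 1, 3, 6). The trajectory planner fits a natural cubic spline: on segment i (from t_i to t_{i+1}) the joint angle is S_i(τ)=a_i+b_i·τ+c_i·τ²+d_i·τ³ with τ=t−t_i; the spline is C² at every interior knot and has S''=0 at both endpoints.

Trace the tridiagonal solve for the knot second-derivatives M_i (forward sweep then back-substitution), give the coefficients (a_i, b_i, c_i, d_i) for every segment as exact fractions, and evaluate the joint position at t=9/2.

  seg 0: a=1 b=43/28 c=0 d=-15/28
  seg 1: a=2 b=-1/14 c=-45/28 d=25/56
  seg 2: a=-1 b=-8/7 c=15/14 d=-5/42
S(9/2) = -79/112

Δ: Δ0=1, Δ1=-3/2, Δ2=1
row 1: diag=6, rhs=-15; c'=1/3, d'=-5/2
row 2: denom=10−2·1/3=28/3; d'=(15−2·-5/2)/(28/3)=15/7
back: M2=15/7
back: M1=-5/2−1/3·15/7=-45/14
M: M0=0, M1=-45/14, M2=15/7, M3=0
seg 0: a=1, c=M0/2=0, d=(M1−M0)/(6·1)=-15/28, b=Δ0−h0·(2M0+M1)/6=43/28
seg 1: a=2, c=M1/2=-45/28, d=(M2−M1)/(6·2)=25/56, b=Δ1−h1·(2M1+M2)/6=-1/14
seg 2: a=-1, c=M2/2=15/14, d=(M3−M2)/(6·3)=-5/42, b=Δ2−h2·(2M2+M3)/6=-8/7
t_q=9/2 → seg 2, τ=3/2; S=-1+-8/7·τ+15/14·τ²+-5/42·τ³=-79/112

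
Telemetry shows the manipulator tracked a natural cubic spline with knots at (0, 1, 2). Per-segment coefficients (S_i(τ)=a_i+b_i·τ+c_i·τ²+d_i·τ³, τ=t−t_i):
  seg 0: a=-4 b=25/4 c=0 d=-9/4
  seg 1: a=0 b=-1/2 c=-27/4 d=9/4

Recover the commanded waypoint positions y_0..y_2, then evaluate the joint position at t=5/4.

y_0=-4 y_1=0 y_2=-5
S(5/4) = -131/256

y_0 = S_0(0) = a_0 = -4
y_1 = S_1(0) = a_1 = 0
y_2 = S_1(1) = -5
t_q=5/4 is in segment 1 (τ=1/4); S_1(τ)=-131/256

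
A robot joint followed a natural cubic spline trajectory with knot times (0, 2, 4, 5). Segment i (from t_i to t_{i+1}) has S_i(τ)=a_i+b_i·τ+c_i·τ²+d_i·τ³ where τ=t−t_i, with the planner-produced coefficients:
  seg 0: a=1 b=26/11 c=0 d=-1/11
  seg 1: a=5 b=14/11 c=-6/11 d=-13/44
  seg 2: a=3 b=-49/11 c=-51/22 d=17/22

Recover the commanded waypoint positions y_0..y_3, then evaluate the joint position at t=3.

y_0 = S_0(0) = a_0 = 1
y_1 = S_1(0) = a_1 = 5
y_2 = S_2(0) = a_2 = 3
y_3 = S_2(1) = -3
t_q=3 is in segment 1 (τ=1); S_1(τ)=239/44

y_0=1 y_1=5 y_2=3 y_3=-3
S(3) = 239/44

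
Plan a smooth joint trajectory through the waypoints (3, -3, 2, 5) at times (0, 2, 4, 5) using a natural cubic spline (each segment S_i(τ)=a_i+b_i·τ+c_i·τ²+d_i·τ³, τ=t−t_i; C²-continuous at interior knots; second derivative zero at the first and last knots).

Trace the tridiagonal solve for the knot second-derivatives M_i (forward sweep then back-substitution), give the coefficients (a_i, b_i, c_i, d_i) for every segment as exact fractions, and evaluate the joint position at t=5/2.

  seg 0: a=3 b=-49/11 c=0 d=4/11
  seg 1: a=-3 b=-1/11 c=24/11 d=-39/88
  seg 2: a=2 b=73/22 c=-21/44 d=7/44
S(5/2) = -1799/704

Δ: Δ0=-3, Δ1=5/2, Δ2=3
row 1: diag=8, rhs=33; c'=1/4, d'=33/8
row 2: denom=6−2·1/4=11/2; d'=(3−2·33/8)/(11/2)=-21/22
back: M2=-21/22
back: M1=33/8−1/4·-21/22=48/11
M: M0=0, M1=48/11, M2=-21/22, M3=0
seg 0: a=3, c=M0/2=0, d=(M1−M0)/(6·2)=4/11, b=Δ0−h0·(2M0+M1)/6=-49/11
seg 1: a=-3, c=M1/2=24/11, d=(M2−M1)/(6·2)=-39/88, b=Δ1−h1·(2M1+M2)/6=-1/11
seg 2: a=2, c=M2/2=-21/44, d=(M3−M2)/(6·1)=7/44, b=Δ2−h2·(2M2+M3)/6=73/22
t_q=5/2 → seg 1, τ=1/2; S=-3+-1/11·τ+24/11·τ²+-39/88·τ³=-1799/704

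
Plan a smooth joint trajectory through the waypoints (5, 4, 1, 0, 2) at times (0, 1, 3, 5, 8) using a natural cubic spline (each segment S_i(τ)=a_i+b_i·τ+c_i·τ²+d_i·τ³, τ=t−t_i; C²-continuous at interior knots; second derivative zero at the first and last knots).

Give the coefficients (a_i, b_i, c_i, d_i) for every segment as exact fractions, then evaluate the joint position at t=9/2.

Δ: Δ0=-1, Δ1=-3/2, Δ2=-1/2, Δ3=2/3
row 1: diag=6, rhs=-3; c'=1/3, d'=-1/2
row 2: denom=8−2·1/3=22/3; d'=(6−2·-1/2)/(22/3)=21/22
row 3: denom=10−2·3/11=104/11; d'=(7−2·21/22)/(104/11)=7/13
back: M3=7/13
back: M2=21/22−3/11·7/13=21/26
back: M1=-1/2−1/3·21/26=-10/13
M: M0=0, M1=-10/13, M2=21/26, M3=7/13, M4=0
seg 0: a=5, c=M0/2=0, d=(M1−M0)/(6·1)=-5/39, b=Δ0−h0·(2M0+M1)/6=-34/39
seg 1: a=4, c=M1/2=-5/13, d=(M2−M1)/(6·2)=41/312, b=Δ1−h1·(2M1+M2)/6=-49/39
seg 2: a=1, c=M2/2=21/52, d=(M3−M2)/(6·2)=-7/312, b=Δ2−h2·(2M2+M3)/6=-95/78
seg 3: a=0, c=M3/2=7/26, d=(M4−M3)/(6·3)=-7/234, b=Δ3−h3·(2M3+M4)/6=5/39
t_q=9/2 → seg 2, τ=3/2; S=1+-95/78·τ+21/52·τ²+-7/312·τ³=5/832

  seg 0: a=5 b=-34/39 c=0 d=-5/39
  seg 1: a=4 b=-49/39 c=-5/13 d=41/312
  seg 2: a=1 b=-95/78 c=21/52 d=-7/312
  seg 3: a=0 b=5/39 c=7/26 d=-7/234
S(9/2) = 5/832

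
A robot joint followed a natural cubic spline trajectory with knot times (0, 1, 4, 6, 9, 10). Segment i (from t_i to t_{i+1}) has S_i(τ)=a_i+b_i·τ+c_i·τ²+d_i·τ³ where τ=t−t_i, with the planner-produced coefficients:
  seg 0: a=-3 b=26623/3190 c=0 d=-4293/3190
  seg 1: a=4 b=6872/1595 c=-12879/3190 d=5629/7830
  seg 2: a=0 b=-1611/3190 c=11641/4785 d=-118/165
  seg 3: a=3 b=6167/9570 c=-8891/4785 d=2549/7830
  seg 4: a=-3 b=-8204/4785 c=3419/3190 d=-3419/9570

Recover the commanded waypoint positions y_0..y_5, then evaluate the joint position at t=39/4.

y_0=-3 y_1=4 y_2=0 y_3=3 y_4=-3 y_5=-4
S(39/4) = -156539/40832

y_0 = S_0(0) = a_0 = -3
y_1 = S_1(0) = a_1 = 4
y_2 = S_2(0) = a_2 = 0
y_3 = S_3(0) = a_3 = 3
y_4 = S_4(0) = a_4 = -3
y_5 = S_4(1) = -4
t_q=39/4 is in segment 4 (τ=3/4); S_4(τ)=-156539/40832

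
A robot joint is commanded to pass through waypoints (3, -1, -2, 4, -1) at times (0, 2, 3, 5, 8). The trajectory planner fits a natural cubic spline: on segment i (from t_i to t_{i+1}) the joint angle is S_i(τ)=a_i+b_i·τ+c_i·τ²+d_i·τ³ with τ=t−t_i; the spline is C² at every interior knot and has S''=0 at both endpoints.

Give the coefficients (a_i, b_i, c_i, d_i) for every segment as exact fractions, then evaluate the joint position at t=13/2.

  seg 0: a=3 b=-998/489 c=0 d=5/489
  seg 1: a=-1 b=-938/489 c=10/163 d=419/489
  seg 2: a=-2 b=379/489 c=429/163 d=-743/978
  seg 3: a=4 b=1069/489 c=-314/163 d=314/1467
S(13/2) = 2391/652

Δ: Δ0=-2, Δ1=-1, Δ2=3, Δ3=-5/3
row 1: diag=6, rhs=6; c'=1/6, d'=1
row 2: denom=6−1·1/6=35/6; d'=(24−1·1)/(35/6)=138/35
row 3: denom=10−2·12/35=326/35; d'=(-28−2·138/35)/(326/35)=-628/163
back: M3=-628/163
back: M2=138/35−12/35·-628/163=858/163
back: M1=1−1/6·858/163=20/163
M: M0=0, M1=20/163, M2=858/163, M3=-628/163, M4=0
seg 0: a=3, c=M0/2=0, d=(M1−M0)/(6·2)=5/489, b=Δ0−h0·(2M0+M1)/6=-998/489
seg 1: a=-1, c=M1/2=10/163, d=(M2−M1)/(6·1)=419/489, b=Δ1−h1·(2M1+M2)/6=-938/489
seg 2: a=-2, c=M2/2=429/163, d=(M3−M2)/(6·2)=-743/978, b=Δ2−h2·(2M2+M3)/6=379/489
seg 3: a=4, c=M3/2=-314/163, d=(M4−M3)/(6·3)=314/1467, b=Δ3−h3·(2M3+M4)/6=1069/489
t_q=13/2 → seg 3, τ=3/2; S=4+1069/489·τ+-314/163·τ²+314/1467·τ³=2391/652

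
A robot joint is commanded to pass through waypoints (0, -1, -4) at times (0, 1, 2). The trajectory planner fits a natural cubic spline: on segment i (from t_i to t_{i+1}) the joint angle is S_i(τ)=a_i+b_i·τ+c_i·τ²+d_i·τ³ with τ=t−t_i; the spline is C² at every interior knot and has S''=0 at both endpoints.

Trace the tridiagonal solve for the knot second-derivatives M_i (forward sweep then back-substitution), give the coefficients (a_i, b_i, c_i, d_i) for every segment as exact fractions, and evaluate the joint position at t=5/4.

Δ: Δ0=-1, Δ1=-3
row 1: diag=4, rhs=-12; c'=1/4, d'=-3
back: M1=-3
M: M0=0, M1=-3, M2=0
seg 0: a=0, c=M0/2=0, d=(M1−M0)/(6·1)=-1/2, b=Δ0−h0·(2M0+M1)/6=-1/2
seg 1: a=-1, c=M1/2=-3/2, d=(M2−M1)/(6·1)=1/2, b=Δ1−h1·(2M1+M2)/6=-2
t_q=5/4 → seg 1, τ=1/4; S=-1+-2·τ+-3/2·τ²+1/2·τ³=-203/128

  seg 0: a=0 b=-1/2 c=0 d=-1/2
  seg 1: a=-1 b=-2 c=-3/2 d=1/2
S(5/4) = -203/128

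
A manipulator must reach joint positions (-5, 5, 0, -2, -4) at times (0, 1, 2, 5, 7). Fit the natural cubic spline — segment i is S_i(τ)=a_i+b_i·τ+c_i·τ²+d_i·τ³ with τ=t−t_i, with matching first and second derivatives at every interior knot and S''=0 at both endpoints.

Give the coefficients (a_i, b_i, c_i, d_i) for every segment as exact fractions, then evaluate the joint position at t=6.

  seg 0: a=-5 b=5774/411 c=0 d=-1664/411
  seg 1: a=5 b=782/411 c=-1664/137 d=2155/411
  seg 2: a=0 b=-2737/411 c=491/137 d=-652/1233
  seg 3: a=-2 b=233/411 c=-161/137 d=161/822
S(6) = -661/274

Δ: Δ0=10, Δ1=-5, Δ2=-2/3, Δ3=-1
row 1: diag=4, rhs=-90; c'=1/4, d'=-45/2
row 2: denom=8−1·1/4=31/4; d'=(26−1·-45/2)/(31/4)=194/31
row 3: denom=10−3·12/31=274/31; d'=(-2−3·194/31)/(274/31)=-322/137
back: M3=-322/137
back: M2=194/31−12/31·-322/137=982/137
back: M1=-45/2−1/4·982/137=-3328/137
M: M0=0, M1=-3328/137, M2=982/137, M3=-322/137, M4=0
seg 0: a=-5, c=M0/2=0, d=(M1−M0)/(6·1)=-1664/411, b=Δ0−h0·(2M0+M1)/6=5774/411
seg 1: a=5, c=M1/2=-1664/137, d=(M2−M1)/(6·1)=2155/411, b=Δ1−h1·(2M1+M2)/6=782/411
seg 2: a=0, c=M2/2=491/137, d=(M3−M2)/(6·3)=-652/1233, b=Δ2−h2·(2M2+M3)/6=-2737/411
seg 3: a=-2, c=M3/2=-161/137, d=(M4−M3)/(6·2)=161/822, b=Δ3−h3·(2M3+M4)/6=233/411
t_q=6 → seg 3, τ=1; S=-2+233/411·τ+-161/137·τ²+161/822·τ³=-661/274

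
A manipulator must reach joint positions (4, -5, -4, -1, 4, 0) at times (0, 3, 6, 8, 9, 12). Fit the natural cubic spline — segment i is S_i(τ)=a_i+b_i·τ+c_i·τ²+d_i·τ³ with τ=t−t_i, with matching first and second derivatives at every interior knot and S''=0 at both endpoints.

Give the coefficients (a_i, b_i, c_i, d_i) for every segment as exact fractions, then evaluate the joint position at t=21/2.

Δ: Δ0=-3, Δ1=1/3, Δ2=3/2, Δ3=5, Δ4=-4/3
row 1: diag=12, rhs=20; c'=1/4, d'=5/3
row 2: denom=10−3·1/4=37/4; d'=(7−3·5/3)/(37/4)=8/37
row 3: denom=6−2·8/37=206/37; d'=(21−2·8/37)/(206/37)=761/206
row 4: denom=8−1·37/206=1611/206; d'=(-38−1·761/206)/(1611/206)=-2863/537
back: M4=-2863/537
back: M3=761/206−37/206·-2863/537=2498/537
back: M2=8/37−8/37·2498/537=-424/537
back: M1=5/3−1/4·-424/537=1001/537
M: M0=0, M1=1001/537, M2=-424/537, M3=2498/537, M4=-2863/537, M5=0
seg 0: a=4, c=M0/2=0, d=(M1−M0)/(6·3)=1001/9666, b=Δ0−h0·(2M0+M1)/6=-4223/1074
seg 1: a=-5, c=M1/2=1001/1074, d=(M2−M1)/(6·3)=-475/3222, b=Δ1−h1·(2M1+M2)/6=-610/537
seg 2: a=-4, c=M2/2=-212/537, d=(M3−M2)/(6·2)=487/1074, b=Δ2−h2·(2M2+M3)/6=511/1074
seg 3: a=-1, c=M3/2=1249/537, d=(M4−M3)/(6·1)=-1787/1074, b=Δ3−h3·(2M3+M4)/6=1553/358
seg 4: a=4, c=M4/2=-2863/1074, d=(M5−M4)/(6·3)=2863/9666, b=Δ4−h4·(2M4+M5)/6=2147/537
t_q=21/2 → seg 4, τ=3/2; S=4+2147/537·τ+-2863/1074·τ²+2863/9666·τ³=14317/2864

  seg 0: a=4 b=-4223/1074 c=0 d=1001/9666
  seg 1: a=-5 b=-610/537 c=1001/1074 d=-475/3222
  seg 2: a=-4 b=511/1074 c=-212/537 d=487/1074
  seg 3: a=-1 b=1553/358 c=1249/537 d=-1787/1074
  seg 4: a=4 b=2147/537 c=-2863/1074 d=2863/9666
S(21/2) = 14317/2864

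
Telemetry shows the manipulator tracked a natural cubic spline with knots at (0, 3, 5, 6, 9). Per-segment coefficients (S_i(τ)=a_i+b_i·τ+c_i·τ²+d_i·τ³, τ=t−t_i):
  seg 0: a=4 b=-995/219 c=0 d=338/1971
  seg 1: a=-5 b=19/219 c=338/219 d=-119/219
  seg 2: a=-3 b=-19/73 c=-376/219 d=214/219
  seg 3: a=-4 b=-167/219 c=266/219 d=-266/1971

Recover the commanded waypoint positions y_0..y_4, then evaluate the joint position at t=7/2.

y_0=4 y_1=-5 y_2=-3 y_3=-4 y_4=1
S(7/2) = -2709/584

y_0 = S_0(0) = a_0 = 4
y_1 = S_1(0) = a_1 = -5
y_2 = S_2(0) = a_2 = -3
y_3 = S_3(0) = a_3 = -4
y_4 = S_3(3) = 1
t_q=7/2 is in segment 1 (τ=1/2); S_1(τ)=-2709/584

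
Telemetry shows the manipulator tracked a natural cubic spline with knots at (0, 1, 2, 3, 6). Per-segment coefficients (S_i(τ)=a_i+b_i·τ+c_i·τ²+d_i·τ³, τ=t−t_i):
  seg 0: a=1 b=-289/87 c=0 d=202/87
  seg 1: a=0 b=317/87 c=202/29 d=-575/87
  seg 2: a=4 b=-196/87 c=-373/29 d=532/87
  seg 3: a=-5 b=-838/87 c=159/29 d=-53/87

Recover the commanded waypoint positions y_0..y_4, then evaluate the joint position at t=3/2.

y_0 = S_0(0) = a_0 = 1
y_1 = S_1(0) = a_1 = 0
y_2 = S_2(0) = a_2 = 4
y_3 = S_3(0) = a_3 = -5
y_4 = S_3(3) = -1
t_q=3/2 is in segment 1 (τ=1/2); S_1(τ)=635/232

y_0=1 y_1=0 y_2=4 y_3=-5 y_4=-1
S(3/2) = 635/232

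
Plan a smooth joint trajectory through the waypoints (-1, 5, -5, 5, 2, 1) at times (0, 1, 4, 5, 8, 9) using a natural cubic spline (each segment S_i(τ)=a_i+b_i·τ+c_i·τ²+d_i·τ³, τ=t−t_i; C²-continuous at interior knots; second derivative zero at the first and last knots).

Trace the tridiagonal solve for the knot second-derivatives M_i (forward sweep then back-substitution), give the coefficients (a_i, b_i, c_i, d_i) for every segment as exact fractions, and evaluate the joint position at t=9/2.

Δ: Δ0=6, Δ1=-10/3, Δ2=10, Δ3=-1, Δ4=-1
row 1: diag=8, rhs=-56; c'=3/8, d'=-7
row 2: denom=8−3·3/8=55/8; d'=(80−3·-7)/(55/8)=808/55
row 3: denom=8−1·8/55=432/55; d'=(-66−1·808/55)/(432/55)=-2219/216
row 4: denom=8−3·55/144=329/48; d'=(0−3·-2219/216)/(329/48)=634/141
back: M4=634/141
back: M3=-2219/216−55/144·634/141=-5072/423
back: M2=808/55−8/55·-5072/423=6952/423
back: M1=-7−3/8·6952/423=-1856/141
M: M0=0, M1=-1856/141, M2=6952/423, M3=-5072/423, M4=634/141, M5=0
seg 0: a=-1, c=M0/2=0, d=(M1−M0)/(6·1)=-928/423, b=Δ0−h0·(2M0+M1)/6=3466/423
seg 1: a=5, c=M1/2=-928/141, d=(M2−M1)/(6·3)=6260/3807, b=Δ1−h1·(2M1+M2)/6=682/423
seg 2: a=-5, c=M2/2=3476/423, d=(M3−M2)/(6·1)=-668/141, b=Δ2−h2·(2M2+M3)/6=2758/423
seg 3: a=5, c=M3/2=-2536/423, d=(M4−M3)/(6·3)=3487/3807, b=Δ3−h3·(2M3+M4)/6=3698/423
seg 4: a=2, c=M4/2=317/141, d=(M5−M4)/(6·1)=-317/423, b=Δ4−h4·(2M4+M5)/6=-1057/423
t_q=9/2 → seg 2, τ=1/2; S=-5+2758/423·τ+3476/423·τ²+-668/141·τ³=-5/18

  seg 0: a=-1 b=3466/423 c=0 d=-928/423
  seg 1: a=5 b=682/423 c=-928/141 d=6260/3807
  seg 2: a=-5 b=2758/423 c=3476/423 d=-668/141
  seg 3: a=5 b=3698/423 c=-2536/423 d=3487/3807
  seg 4: a=2 b=-1057/423 c=317/141 d=-317/423
S(9/2) = -5/18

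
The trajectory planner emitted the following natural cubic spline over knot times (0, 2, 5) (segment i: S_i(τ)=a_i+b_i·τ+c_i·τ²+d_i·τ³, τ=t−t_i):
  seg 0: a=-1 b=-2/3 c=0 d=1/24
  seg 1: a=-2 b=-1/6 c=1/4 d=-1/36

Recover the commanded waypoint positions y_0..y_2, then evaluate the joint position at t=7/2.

y_0=-1 y_1=-2 y_2=-1
S(7/2) = -57/32

y_0 = S_0(0) = a_0 = -1
y_1 = S_1(0) = a_1 = -2
y_2 = S_1(3) = -1
t_q=7/2 is in segment 1 (τ=3/2); S_1(τ)=-57/32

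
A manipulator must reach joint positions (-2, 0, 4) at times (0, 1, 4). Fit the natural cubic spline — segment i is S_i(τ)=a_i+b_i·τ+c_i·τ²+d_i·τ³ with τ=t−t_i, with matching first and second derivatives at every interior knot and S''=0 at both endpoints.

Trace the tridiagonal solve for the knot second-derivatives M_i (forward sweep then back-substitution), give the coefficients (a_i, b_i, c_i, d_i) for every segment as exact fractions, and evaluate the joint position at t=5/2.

Δ: Δ0=2, Δ1=4/3
row 1: diag=8, rhs=-4; c'=3/8, d'=-1/2
back: M1=-1/2
M: M0=0, M1=-1/2, M2=0
seg 0: a=-2, c=M0/2=0, d=(M1−M0)/(6·1)=-1/12, b=Δ0−h0·(2M0+M1)/6=25/12
seg 1: a=0, c=M1/2=-1/4, d=(M2−M1)/(6·3)=1/36, b=Δ1−h1·(2M1+M2)/6=11/6
t_q=5/2 → seg 1, τ=3/2; S=0+11/6·τ+-1/4·τ²+1/36·τ³=73/32

  seg 0: a=-2 b=25/12 c=0 d=-1/12
  seg 1: a=0 b=11/6 c=-1/4 d=1/36
S(5/2) = 73/32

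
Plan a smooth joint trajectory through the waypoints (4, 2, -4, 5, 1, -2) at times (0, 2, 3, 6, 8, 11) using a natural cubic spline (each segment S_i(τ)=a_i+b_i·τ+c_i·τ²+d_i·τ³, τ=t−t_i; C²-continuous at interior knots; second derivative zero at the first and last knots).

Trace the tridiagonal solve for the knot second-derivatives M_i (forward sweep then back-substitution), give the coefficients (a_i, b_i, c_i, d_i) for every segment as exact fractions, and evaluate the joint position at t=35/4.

Δ: Δ0=-1, Δ1=-6, Δ2=3, Δ3=-2, Δ4=-1
row 1: diag=6, rhs=-30; c'=1/6, d'=-5
row 2: denom=8−1·1/6=47/6; d'=(54−1·-5)/(47/6)=354/47
row 3: denom=10−3·18/47=416/47; d'=(-30−3·354/47)/(416/47)=-309/52
row 4: denom=10−2·47/208=993/104; d'=(6−2·-309/52)/(993/104)=620/331
back: M4=620/331
back: M3=-309/52−47/208·620/331=-2107/331
back: M2=354/47−18/47·-2107/331=3300/331
back: M1=-5−1/6·3300/331=-2205/331
M: M0=0, M1=-2205/331, M2=3300/331, M3=-2107/331, M4=620/331, M5=0
seg 0: a=4, c=M0/2=0, d=(M1−M0)/(6·2)=-735/1324, b=Δ0−h0·(2M0+M1)/6=404/331
seg 1: a=2, c=M1/2=-2205/662, d=(M2−M1)/(6·1)=1835/662, b=Δ1−h1·(2M1+M2)/6=-1801/331
seg 2: a=-4, c=M2/2=1650/331, d=(M3−M2)/(6·3)=-5407/5958, b=Δ2−h2·(2M2+M3)/6=-2507/662
seg 3: a=5, c=M3/2=-2107/662, d=(M4−M3)/(6·2)=909/1324, b=Δ3−h3·(2M3+M4)/6=536/331
seg 4: a=1, c=M4/2=310/331, d=(M5−M4)/(6·3)=-310/2979, b=Δ4−h4·(2M4+M5)/6=-951/331
t_q=35/4 → seg 4, τ=3/4; S=1+-951/331·τ+310/331·τ²+-310/2979·τ³=-7117/10592

  seg 0: a=4 b=404/331 c=0 d=-735/1324
  seg 1: a=2 b=-1801/331 c=-2205/662 d=1835/662
  seg 2: a=-4 b=-2507/662 c=1650/331 d=-5407/5958
  seg 3: a=5 b=536/331 c=-2107/662 d=909/1324
  seg 4: a=1 b=-951/331 c=310/331 d=-310/2979
S(35/4) = -7117/10592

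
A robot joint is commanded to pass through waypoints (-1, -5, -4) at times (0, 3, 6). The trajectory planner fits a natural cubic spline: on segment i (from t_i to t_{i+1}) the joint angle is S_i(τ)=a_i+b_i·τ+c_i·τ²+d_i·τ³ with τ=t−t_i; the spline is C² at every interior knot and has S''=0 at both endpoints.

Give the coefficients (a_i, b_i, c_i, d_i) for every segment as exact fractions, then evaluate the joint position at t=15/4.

  seg 0: a=-1 b=-7/4 c=0 d=5/108
  seg 1: a=-5 b=-1/2 c=5/12 d=-5/108
S(15/4) = -1321/256

Δ: Δ0=-4/3, Δ1=1/3
row 1: diag=12, rhs=10; c'=1/4, d'=5/6
back: M1=5/6
M: M0=0, M1=5/6, M2=0
seg 0: a=-1, c=M0/2=0, d=(M1−M0)/(6·3)=5/108, b=Δ0−h0·(2M0+M1)/6=-7/4
seg 1: a=-5, c=M1/2=5/12, d=(M2−M1)/(6·3)=-5/108, b=Δ1−h1·(2M1+M2)/6=-1/2
t_q=15/4 → seg 1, τ=3/4; S=-5+-1/2·τ+5/12·τ²+-5/108·τ³=-1321/256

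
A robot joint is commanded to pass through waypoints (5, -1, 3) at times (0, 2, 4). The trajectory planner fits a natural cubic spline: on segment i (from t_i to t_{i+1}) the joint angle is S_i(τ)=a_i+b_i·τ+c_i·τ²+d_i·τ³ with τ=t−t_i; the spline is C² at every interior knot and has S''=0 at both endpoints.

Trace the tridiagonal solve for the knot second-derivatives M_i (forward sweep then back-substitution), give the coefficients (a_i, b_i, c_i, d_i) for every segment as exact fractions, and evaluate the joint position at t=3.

  seg 0: a=5 b=-17/4 c=0 d=5/16
  seg 1: a=-1 b=-1/2 c=15/8 d=-5/16
S(3) = 1/16

Δ: Δ0=-3, Δ1=2
row 1: diag=8, rhs=30; c'=1/4, d'=15/4
back: M1=15/4
M: M0=0, M1=15/4, M2=0
seg 0: a=5, c=M0/2=0, d=(M1−M0)/(6·2)=5/16, b=Δ0−h0·(2M0+M1)/6=-17/4
seg 1: a=-1, c=M1/2=15/8, d=(M2−M1)/(6·2)=-5/16, b=Δ1−h1·(2M1+M2)/6=-1/2
t_q=3 → seg 1, τ=1; S=-1+-1/2·τ+15/8·τ²+-5/16·τ³=1/16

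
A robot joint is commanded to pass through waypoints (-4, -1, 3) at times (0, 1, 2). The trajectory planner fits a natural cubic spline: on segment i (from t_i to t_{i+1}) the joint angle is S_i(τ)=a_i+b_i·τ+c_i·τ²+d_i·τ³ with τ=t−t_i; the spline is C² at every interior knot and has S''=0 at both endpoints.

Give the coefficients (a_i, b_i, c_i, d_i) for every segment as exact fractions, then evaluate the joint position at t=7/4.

Δ: Δ0=3, Δ1=4
row 1: diag=4, rhs=6; c'=1/4, d'=3/2
back: M1=3/2
M: M0=0, M1=3/2, M2=0
seg 0: a=-4, c=M0/2=0, d=(M1−M0)/(6·1)=1/4, b=Δ0−h0·(2M0+M1)/6=11/4
seg 1: a=-1, c=M1/2=3/4, d=(M2−M1)/(6·1)=-1/4, b=Δ1−h1·(2M1+M2)/6=7/2
t_q=7/4 → seg 1, τ=3/4; S=-1+7/2·τ+3/4·τ²+-1/4·τ³=497/256

  seg 0: a=-4 b=11/4 c=0 d=1/4
  seg 1: a=-1 b=7/2 c=3/4 d=-1/4
S(7/4) = 497/256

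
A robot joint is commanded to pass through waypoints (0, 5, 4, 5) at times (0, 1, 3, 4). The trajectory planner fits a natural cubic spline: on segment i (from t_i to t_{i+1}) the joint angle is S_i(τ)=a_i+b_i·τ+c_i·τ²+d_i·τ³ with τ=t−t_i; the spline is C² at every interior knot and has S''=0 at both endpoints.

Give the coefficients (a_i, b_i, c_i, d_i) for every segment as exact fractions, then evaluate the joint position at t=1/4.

Δ: Δ0=5, Δ1=-1/2, Δ2=1
row 1: diag=6, rhs=-33; c'=1/3, d'=-11/2
row 2: denom=6−2·1/3=16/3; d'=(9−2·-11/2)/(16/3)=15/4
back: M2=15/4
back: M1=-11/2−1/3·15/4=-27/4
M: M0=0, M1=-27/4, M2=15/4, M3=0
seg 0: a=0, c=M0/2=0, d=(M1−M0)/(6·1)=-9/8, b=Δ0−h0·(2M0+M1)/6=49/8
seg 1: a=5, c=M1/2=-27/8, d=(M2−M1)/(6·2)=7/8, b=Δ1−h1·(2M1+M2)/6=11/4
seg 2: a=4, c=M2/2=15/8, d=(M3−M2)/(6·1)=-5/8, b=Δ2−h2·(2M2+M3)/6=-1/4
t_q=1/4 → seg 0, τ=1/4; S=0+49/8·τ+0·τ²+-9/8·τ³=775/512

  seg 0: a=0 b=49/8 c=0 d=-9/8
  seg 1: a=5 b=11/4 c=-27/8 d=7/8
  seg 2: a=4 b=-1/4 c=15/8 d=-5/8
S(1/4) = 775/512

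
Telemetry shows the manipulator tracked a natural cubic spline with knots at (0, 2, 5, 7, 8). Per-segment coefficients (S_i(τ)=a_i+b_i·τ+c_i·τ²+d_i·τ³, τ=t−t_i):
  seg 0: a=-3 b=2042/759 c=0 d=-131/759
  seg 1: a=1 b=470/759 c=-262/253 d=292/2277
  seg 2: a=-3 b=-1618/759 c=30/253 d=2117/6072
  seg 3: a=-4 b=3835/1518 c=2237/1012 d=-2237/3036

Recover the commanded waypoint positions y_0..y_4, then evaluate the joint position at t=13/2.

y_0 = S_0(0) = a_0 = -3
y_1 = S_1(0) = a_1 = 1
y_2 = S_2(0) = a_2 = -3
y_3 = S_3(0) = a_3 = -4
y_4 = S_3(1) = 0
t_q=13/2 is in segment 2 (τ=3/2); S_2(τ)=-76979/16192

y_0=-3 y_1=1 y_2=-3 y_3=-4 y_4=0
S(13/2) = -76979/16192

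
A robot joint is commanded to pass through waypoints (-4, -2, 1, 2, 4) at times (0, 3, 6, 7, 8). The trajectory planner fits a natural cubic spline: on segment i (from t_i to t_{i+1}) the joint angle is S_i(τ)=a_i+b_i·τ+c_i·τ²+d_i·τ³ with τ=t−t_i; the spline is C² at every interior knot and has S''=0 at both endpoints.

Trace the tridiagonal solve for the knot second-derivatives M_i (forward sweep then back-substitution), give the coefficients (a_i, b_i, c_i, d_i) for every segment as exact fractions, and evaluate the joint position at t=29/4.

  seg 0: a=-4 b=23/42 c=0 d=5/378
  seg 1: a=-2 b=19/21 c=5/42 d=-11/378
  seg 2: a=1 b=5/6 c=-1/7 d=13/42
  seg 3: a=2 b=31/21 c=11/14 d=-11/42
S(29/4) = 309/128

Δ: Δ0=2/3, Δ1=1, Δ2=1, Δ3=2
row 1: diag=12, rhs=2; c'=1/4, d'=1/6
row 2: denom=8−3·1/4=29/4; d'=(0−3·1/6)/(29/4)=-2/29
row 3: denom=4−1·4/29=112/29; d'=(6−1·-2/29)/(112/29)=11/7
back: M3=11/7
back: M2=-2/29−4/29·11/7=-2/7
back: M1=1/6−1/4·-2/7=5/21
M: M0=0, M1=5/21, M2=-2/7, M3=11/7, M4=0
seg 0: a=-4, c=M0/2=0, d=(M1−M0)/(6·3)=5/378, b=Δ0−h0·(2M0+M1)/6=23/42
seg 1: a=-2, c=M1/2=5/42, d=(M2−M1)/(6·3)=-11/378, b=Δ1−h1·(2M1+M2)/6=19/21
seg 2: a=1, c=M2/2=-1/7, d=(M3−M2)/(6·1)=13/42, b=Δ2−h2·(2M2+M3)/6=5/6
seg 3: a=2, c=M3/2=11/14, d=(M4−M3)/(6·1)=-11/42, b=Δ3−h3·(2M3+M4)/6=31/21
t_q=29/4 → seg 3, τ=1/4; S=2+31/21·τ+11/14·τ²+-11/42·τ³=309/128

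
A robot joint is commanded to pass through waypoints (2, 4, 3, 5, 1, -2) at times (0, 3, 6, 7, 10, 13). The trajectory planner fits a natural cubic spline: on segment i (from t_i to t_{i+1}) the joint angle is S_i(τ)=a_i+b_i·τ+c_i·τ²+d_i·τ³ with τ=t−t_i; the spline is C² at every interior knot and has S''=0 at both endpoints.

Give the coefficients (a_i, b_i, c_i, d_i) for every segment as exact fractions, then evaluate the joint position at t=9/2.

Δ: Δ0=2/3, Δ1=-1/3, Δ2=2, Δ3=-4/3, Δ4=-1
row 1: diag=12, rhs=-6; c'=1/4, d'=-1/2
row 2: denom=8−3·1/4=29/4; d'=(14−3·-1/2)/(29/4)=62/29
row 3: denom=8−1·4/29=228/29; d'=(-20−1·62/29)/(228/29)=-107/38
row 4: denom=12−3·29/76=825/76; d'=(2−3·-107/38)/(825/76)=794/825
back: M4=794/825
back: M3=-107/38−29/76·794/825=-2626/825
back: M2=62/29−4/29·-2626/825=2126/825
back: M1=-1/2−1/4·2126/825=-944/825
M: M0=0, M1=-944/825, M2=2126/825, M3=-2626/825, M4=794/825, M5=0
seg 0: a=2, c=M0/2=0, d=(M1−M0)/(6·3)=-472/7425, b=Δ0−h0·(2M0+M1)/6=1022/825
seg 1: a=4, c=M1/2=-472/825, d=(M2−M1)/(6·3)=307/1485, b=Δ1−h1·(2M1+M2)/6=-394/825
seg 2: a=3, c=M2/2=1063/825, d=(M3−M2)/(6·1)=-24/25, b=Δ2−h2·(2M2+M3)/6=1379/825
seg 3: a=5, c=M3/2=-1313/825, d=(M4−M3)/(6·3)=38/165, b=Δ3−h3·(2M3+M4)/6=1129/825
seg 4: a=1, c=M4/2=397/825, d=(M5−M4)/(6·3)=-397/7425, b=Δ4−h4·(2M4+M5)/6=-1619/825
t_q=9/2 → seg 1, τ=3/2; S=4+-394/825·τ+-472/825·τ²+307/1485·τ³=5927/2200

  seg 0: a=2 b=1022/825 c=0 d=-472/7425
  seg 1: a=4 b=-394/825 c=-472/825 d=307/1485
  seg 2: a=3 b=1379/825 c=1063/825 d=-24/25
  seg 3: a=5 b=1129/825 c=-1313/825 d=38/165
  seg 4: a=1 b=-1619/825 c=397/825 d=-397/7425
S(9/2) = 5927/2200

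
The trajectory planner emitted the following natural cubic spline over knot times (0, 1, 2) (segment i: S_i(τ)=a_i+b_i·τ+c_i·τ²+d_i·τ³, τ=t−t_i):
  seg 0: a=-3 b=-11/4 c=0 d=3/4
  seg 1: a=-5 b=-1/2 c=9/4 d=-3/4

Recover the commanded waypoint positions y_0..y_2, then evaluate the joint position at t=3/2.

y_0 = S_0(0) = a_0 = -3
y_1 = S_1(0) = a_1 = -5
y_2 = S_1(1) = -4
t_q=3/2 is in segment 1 (τ=1/2); S_1(τ)=-153/32

y_0=-3 y_1=-5 y_2=-4
S(3/2) = -153/32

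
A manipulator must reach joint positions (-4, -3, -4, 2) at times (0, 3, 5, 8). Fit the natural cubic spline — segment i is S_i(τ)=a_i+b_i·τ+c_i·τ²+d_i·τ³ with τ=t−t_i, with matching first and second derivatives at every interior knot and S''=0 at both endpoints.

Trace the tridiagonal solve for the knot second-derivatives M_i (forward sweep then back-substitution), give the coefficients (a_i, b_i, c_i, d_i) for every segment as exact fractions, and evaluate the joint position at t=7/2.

Δ: Δ0=1/3, Δ1=-1/2, Δ2=2
row 1: diag=10, rhs=-5; c'=1/5, d'=-1/2
row 2: denom=10−2·1/5=48/5; d'=(15−2·-1/2)/(48/5)=5/3
back: M2=5/3
back: M1=-1/2−1/5·5/3=-5/6
M: M0=0, M1=-5/6, M2=5/3, M3=0
seg 0: a=-4, c=M0/2=0, d=(M1−M0)/(6·3)=-5/108, b=Δ0−h0·(2M0+M1)/6=3/4
seg 1: a=-3, c=M1/2=-5/12, d=(M2−M1)/(6·2)=5/24, b=Δ1−h1·(2M1+M2)/6=-1/2
seg 2: a=-4, c=M2/2=5/6, d=(M3−M2)/(6·3)=-5/54, b=Δ2−h2·(2M2+M3)/6=1/3
t_q=7/2 → seg 1, τ=1/2; S=-3+-1/2·τ+-5/12·τ²+5/24·τ³=-213/64

  seg 0: a=-4 b=3/4 c=0 d=-5/108
  seg 1: a=-3 b=-1/2 c=-5/12 d=5/24
  seg 2: a=-4 b=1/3 c=5/6 d=-5/54
S(7/2) = -213/64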